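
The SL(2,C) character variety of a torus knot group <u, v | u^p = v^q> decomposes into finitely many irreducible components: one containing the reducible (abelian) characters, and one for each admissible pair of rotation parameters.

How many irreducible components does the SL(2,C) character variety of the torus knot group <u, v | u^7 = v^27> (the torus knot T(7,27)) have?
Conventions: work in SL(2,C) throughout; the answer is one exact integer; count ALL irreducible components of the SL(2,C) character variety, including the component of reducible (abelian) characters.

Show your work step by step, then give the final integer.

79

Gamma = < u, v | u^7 = v^27 > (torus knot T(7,27)); the central element u^7 = v^27 acts as +I or -I in any irreducible SL(2,C) representation.
On an irreducible component, tr(u) is locked at 2*cos(pi*alpha/7) for some alpha in 1..6, and tr(v) at 2*cos(pi*beta/27) for some beta in 1..26.
Consistency of u^7 = (-1)^alpha I with v^27 = (-1)^beta I forces alpha = beta (mod 2).
Counting: 3 odd alphas x 13 odd betas + 3 even alphas x 13 even betas = 39 + 39 = 78.
Total: 78 irreducible-character components + 1 reducible (abelian) component = 79.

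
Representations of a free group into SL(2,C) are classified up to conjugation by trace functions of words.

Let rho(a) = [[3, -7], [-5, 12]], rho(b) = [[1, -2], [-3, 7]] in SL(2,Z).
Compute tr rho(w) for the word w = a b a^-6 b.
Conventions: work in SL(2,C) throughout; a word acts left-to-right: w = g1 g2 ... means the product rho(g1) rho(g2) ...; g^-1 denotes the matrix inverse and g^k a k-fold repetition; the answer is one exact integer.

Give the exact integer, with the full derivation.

rho(a) = [[3, -7], [-5, 12]]
... * rho(b) = [[1, -2], [-3, 7]]  ->  [[24, -55], [-41, 94]]
... * rho(a^-1) = [[12, 7], [5, 3]]  ->  [[13, 3], [-22, -5]]
... * rho(a^-1) = [[12, 7], [5, 3]]  ->  [[171, 100], [-289, -169]]
... * rho(a^-1) = [[12, 7], [5, 3]]  ->  [[2552, 1497], [-4313, -2530]]
... * rho(a^-1) = [[12, 7], [5, 3]]  ->  [[38109, 22355], [-64406, -37781]]
... * rho(a^-1) = [[12, 7], [5, 3]]  ->  [[569083, 333828], [-961777, -564185]]
... * rho(a^-1) = [[12, 7], [5, 3]]  ->  [[8498136, 4985065], [-14362249, -8424994]]
... * rho(b) = [[1, -2], [-3, 7]]  ->  [[-6457059, 17899183], [10912733, -30250460]]
tr = -6457059 + -30250460 = -36707519

-36707519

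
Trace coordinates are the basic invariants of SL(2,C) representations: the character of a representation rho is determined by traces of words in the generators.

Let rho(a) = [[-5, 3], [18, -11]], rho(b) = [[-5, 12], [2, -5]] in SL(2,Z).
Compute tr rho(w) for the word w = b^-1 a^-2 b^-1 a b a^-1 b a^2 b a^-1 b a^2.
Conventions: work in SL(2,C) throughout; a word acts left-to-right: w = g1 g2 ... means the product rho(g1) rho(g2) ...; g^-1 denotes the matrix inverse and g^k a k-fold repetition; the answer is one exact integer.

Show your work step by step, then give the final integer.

328190938901959700

rho(b^-1) = [[-5, -12], [-2, -5]]
... * rho(a^-1) = [[-11, -3], [-18, -5]]  ->  [[271, 75], [112, 31]]
... * rho(a^-1) = [[-11, -3], [-18, -5]]  ->  [[-4331, -1188], [-1790, -491]]
... * rho(b^-1) = [[-5, -12], [-2, -5]]  ->  [[24031, 57912], [9932, 23935]]
... * rho(a) = [[-5, 3], [18, -11]]  ->  [[922261, -564939], [381170, -233489]]
... * rho(b) = [[-5, 12], [2, -5]]  ->  [[-5741183, 13891827], [-2372828, 5741485]]
... * rho(a^-1) = [[-11, -3], [-18, -5]]  ->  [[-186899873, -52235586], [-77245622, -21588941]]
... * rho(b) = [[-5, 12], [2, -5]]  ->  [[830028193, -1981620546], [343050228, -819002759]]
... * rho(a) = [[-5, 3], [18, -11]]  ->  [[-39819310793, 24287910585], [-16457300802, 10038181033]]
... * rho(a) = [[-5, 3], [18, -11]]  ->  [[636278944495, -386624948814], [262973762604, -159791893769]]
... * rho(b) = [[-5, 12], [2, -5]]  ->  [[-3954644620103, 9568472078010], [-1634452600558, 3954644620093]]
... * rho(a^-1) = [[-11, -3], [-18, -5]]  ->  [[-128731406583047, -35978426529741], [-53204624555536, -14869865298791]]
... * rho(b) = [[-5, 12], [2, -5]]  ->  [[571700179855753, -1364884746347859], [236283392180098, -564106168172477]]
... * rho(a) = [[-5, 3], [18, -11]]  ->  [[-27426426333540227, 16728832749393708], [-11335327988005076, 6914018026437541]]
... * rho(a) = [[-5, 3], [18, -11]]  ->  [[438251121156787879, -266296439243951469], [181128964415901118, -110060182254828179]]
tr = 438251121156787879 + -110060182254828179 = 328190938901959700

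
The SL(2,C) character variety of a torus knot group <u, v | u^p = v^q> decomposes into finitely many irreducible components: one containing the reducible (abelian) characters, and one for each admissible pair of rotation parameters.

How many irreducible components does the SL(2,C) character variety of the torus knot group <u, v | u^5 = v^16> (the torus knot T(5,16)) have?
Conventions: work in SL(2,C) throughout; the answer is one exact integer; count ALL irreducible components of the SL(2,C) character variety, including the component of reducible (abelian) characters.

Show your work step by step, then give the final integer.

31

Gamma = < u, v | u^5 = v^16 > (torus knot T(5,16)); the central element u^5 = v^16 acts as +I or -I in any irreducible SL(2,C) representation.
On an irreducible component, tr(u) is locked at 2*cos(pi*alpha/5) for some alpha in 1..4, and tr(v) at 2*cos(pi*beta/16) for some beta in 1..15.
Consistency of u^5 = (-1)^alpha I with v^16 = (-1)^beta I forces alpha = beta (mod 2).
Counting: 2 odd alphas x 8 odd betas + 2 even alphas x 7 even betas = 16 + 14 = 30.
Total: 30 irreducible-character components + 1 reducible (abelian) component = 31.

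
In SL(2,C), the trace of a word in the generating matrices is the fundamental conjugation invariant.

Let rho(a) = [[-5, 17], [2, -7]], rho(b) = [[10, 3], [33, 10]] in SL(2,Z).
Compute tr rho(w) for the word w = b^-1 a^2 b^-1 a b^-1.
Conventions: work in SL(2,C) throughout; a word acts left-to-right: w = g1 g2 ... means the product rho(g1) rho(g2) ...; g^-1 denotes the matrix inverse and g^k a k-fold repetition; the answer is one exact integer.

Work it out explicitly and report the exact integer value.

-112899519

rho(b^-1) = [[10, -3], [-33, 10]]
... * rho(a) = [[-5, 17], [2, -7]]  ->  [[-56, 191], [185, -631]]
... * rho(a) = [[-5, 17], [2, -7]]  ->  [[662, -2289], [-2187, 7562]]
... * rho(b^-1) = [[10, -3], [-33, 10]]  ->  [[82157, -24876], [-271416, 82181]]
... * rho(a) = [[-5, 17], [2, -7]]  ->  [[-460537, 1570801], [1521442, -5189339]]
... * rho(b^-1) = [[10, -3], [-33, 10]]  ->  [[-56441803, 17089621], [186462607, -56457716]]
tr = -56441803 + -56457716 = -112899519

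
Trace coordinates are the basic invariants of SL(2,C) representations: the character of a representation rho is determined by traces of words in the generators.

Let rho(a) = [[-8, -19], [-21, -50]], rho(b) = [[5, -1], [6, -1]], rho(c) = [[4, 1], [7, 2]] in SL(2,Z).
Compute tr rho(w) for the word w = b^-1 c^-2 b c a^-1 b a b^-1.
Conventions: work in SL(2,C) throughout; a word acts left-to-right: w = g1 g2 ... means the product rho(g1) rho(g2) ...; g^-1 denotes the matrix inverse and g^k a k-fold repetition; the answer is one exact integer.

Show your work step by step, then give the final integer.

rho(b^-1) = [[-1, 1], [-6, 5]]
... * rho(c^-1) = [[2, -1], [-7, 4]]  ->  [[-9, 5], [-47, 26]]
... * rho(c^-1) = [[2, -1], [-7, 4]]  ->  [[-53, 29], [-276, 151]]
... * rho(b) = [[5, -1], [6, -1]]  ->  [[-91, 24], [-474, 125]]
... * rho(c) = [[4, 1], [7, 2]]  ->  [[-196, -43], [-1021, -224]]
... * rho(a^-1) = [[-50, 19], [21, -8]]  ->  [[8897, -3380], [46346, -17607]]
... * rho(b) = [[5, -1], [6, -1]]  ->  [[24205, -5517], [126088, -28739]]
... * rho(a) = [[-8, -19], [-21, -50]]  ->  [[-77783, -184045], [-405185, -958722]]
... * rho(b^-1) = [[-1, 1], [-6, 5]]  ->  [[1182053, -998008], [6157517, -5198795]]
tr = 1182053 + -5198795 = -4016742

-4016742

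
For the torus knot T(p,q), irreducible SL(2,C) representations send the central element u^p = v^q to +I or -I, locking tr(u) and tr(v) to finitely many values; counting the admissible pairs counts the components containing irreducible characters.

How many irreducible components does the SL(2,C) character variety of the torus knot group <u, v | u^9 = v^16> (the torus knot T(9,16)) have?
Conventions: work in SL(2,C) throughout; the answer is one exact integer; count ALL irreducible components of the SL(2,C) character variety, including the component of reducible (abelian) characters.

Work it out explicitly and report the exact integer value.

61

For T(9,16): irreducibility forces the central element u^9 = v^16 to one of +I, -I.
This locks tr(u) to 2*cos(pi*alpha/9), alpha in 1..8, and tr(v) to 2*cos(pi*beta/16), beta in 1..15, on each component of irreducible characters.
u^9 = (-1)^alpha I and v^16 = (-1)^beta I must agree, so alpha and beta have equal parity.
count pairs: odd alpha (4 choices) x odd beta (8), plus even alpha (4) x even beta (7): 4*8 + 4*7 = 60.
That is 60 components of irreducible characters, and with the reducible (abelian) component the total is 61.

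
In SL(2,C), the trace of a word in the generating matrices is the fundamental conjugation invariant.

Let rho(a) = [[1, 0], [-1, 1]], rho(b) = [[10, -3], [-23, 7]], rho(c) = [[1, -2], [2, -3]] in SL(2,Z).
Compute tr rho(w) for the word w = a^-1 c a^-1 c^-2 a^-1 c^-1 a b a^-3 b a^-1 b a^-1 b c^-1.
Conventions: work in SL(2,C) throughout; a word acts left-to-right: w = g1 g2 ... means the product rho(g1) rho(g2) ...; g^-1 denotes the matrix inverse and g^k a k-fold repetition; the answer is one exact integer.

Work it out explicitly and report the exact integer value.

-534862

rho(a^-1) = [[1, 0], [1, 1]]
... * rho(c) = [[1, -2], [2, -3]]  ->  [[1, -2], [3, -5]]
... * rho(a^-1) = [[1, 0], [1, 1]]  ->  [[-1, -2], [-2, -5]]
... * rho(c^-1) = [[-3, 2], [-2, 1]]  ->  [[7, -4], [16, -9]]
... * rho(c^-1) = [[-3, 2], [-2, 1]]  ->  [[-13, 10], [-30, 23]]
... * rho(a^-1) = [[1, 0], [1, 1]]  ->  [[-3, 10], [-7, 23]]
... * rho(c^-1) = [[-3, 2], [-2, 1]]  ->  [[-11, 4], [-25, 9]]
... * rho(a) = [[1, 0], [-1, 1]]  ->  [[-15, 4], [-34, 9]]
... * rho(b) = [[10, -3], [-23, 7]]  ->  [[-242, 73], [-547, 165]]
... * rho(a^-1) = [[1, 0], [1, 1]]  ->  [[-169, 73], [-382, 165]]
... * rho(a^-1) = [[1, 0], [1, 1]]  ->  [[-96, 73], [-217, 165]]
... * rho(a^-1) = [[1, 0], [1, 1]]  ->  [[-23, 73], [-52, 165]]
... * rho(b) = [[10, -3], [-23, 7]]  ->  [[-1909, 580], [-4315, 1311]]
... * rho(a^-1) = [[1, 0], [1, 1]]  ->  [[-1329, 580], [-3004, 1311]]
... * rho(b) = [[10, -3], [-23, 7]]  ->  [[-26630, 8047], [-60193, 18189]]
... * rho(a^-1) = [[1, 0], [1, 1]]  ->  [[-18583, 8047], [-42004, 18189]]
... * rho(b) = [[10, -3], [-23, 7]]  ->  [[-370911, 112078], [-838387, 253335]]
... * rho(c^-1) = [[-3, 2], [-2, 1]]  ->  [[888577, -629744], [2008491, -1423439]]
tr = 888577 + -1423439 = -534862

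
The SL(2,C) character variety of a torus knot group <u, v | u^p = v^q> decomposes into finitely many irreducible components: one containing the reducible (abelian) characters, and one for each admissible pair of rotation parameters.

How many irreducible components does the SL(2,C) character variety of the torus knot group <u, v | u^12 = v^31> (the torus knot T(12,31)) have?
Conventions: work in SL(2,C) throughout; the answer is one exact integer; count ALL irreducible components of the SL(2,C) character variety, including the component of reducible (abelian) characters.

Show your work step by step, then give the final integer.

166

In the torus knot group T(12,31), u^12 = v^31 is central, so an irreducible representation sends it to +I or -I (Schur).
This locks tr(u) to 2*cos(pi*alpha/12), alpha in 1..11, and tr(v) to 2*cos(pi*beta/31), beta in 1..30, on each component of irreducible characters.
u^12 = (-1)^alpha I and v^31 = (-1)^beta I must agree, so alpha and beta have equal parity.
Counting: 6 odd alphas x 15 odd betas + 5 even alphas x 15 even betas = 90 + 75 = 165.
Total: 165 irreducible-character components + 1 reducible (abelian) component = 166.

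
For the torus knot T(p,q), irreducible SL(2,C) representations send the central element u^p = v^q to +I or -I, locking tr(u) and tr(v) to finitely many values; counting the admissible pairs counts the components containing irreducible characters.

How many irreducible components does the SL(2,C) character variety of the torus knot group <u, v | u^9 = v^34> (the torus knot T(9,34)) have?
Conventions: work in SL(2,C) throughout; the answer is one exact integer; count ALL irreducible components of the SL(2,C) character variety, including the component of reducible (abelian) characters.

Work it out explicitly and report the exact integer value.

Gamma = < u, v | u^9 = v^34 > (torus knot T(9,34)); the central element u^9 = v^34 acts as +I or -I in any irreducible SL(2,C) representation.
This locks tr(u) to 2*cos(pi*alpha/9), alpha in 1..8, and tr(v) to 2*cos(pi*beta/34), beta in 1..33, on each component of irreducible characters.
u^9 = (-1)^alpha I and v^34 = (-1)^beta I must agree, so alpha and beta have equal parity.
Enumerate parity-matched pairs: 4*17 odd-odd plus 4*16 even-even gives 132.
Total: 132 irreducible-character components + 1 reducible (abelian) component = 133.

133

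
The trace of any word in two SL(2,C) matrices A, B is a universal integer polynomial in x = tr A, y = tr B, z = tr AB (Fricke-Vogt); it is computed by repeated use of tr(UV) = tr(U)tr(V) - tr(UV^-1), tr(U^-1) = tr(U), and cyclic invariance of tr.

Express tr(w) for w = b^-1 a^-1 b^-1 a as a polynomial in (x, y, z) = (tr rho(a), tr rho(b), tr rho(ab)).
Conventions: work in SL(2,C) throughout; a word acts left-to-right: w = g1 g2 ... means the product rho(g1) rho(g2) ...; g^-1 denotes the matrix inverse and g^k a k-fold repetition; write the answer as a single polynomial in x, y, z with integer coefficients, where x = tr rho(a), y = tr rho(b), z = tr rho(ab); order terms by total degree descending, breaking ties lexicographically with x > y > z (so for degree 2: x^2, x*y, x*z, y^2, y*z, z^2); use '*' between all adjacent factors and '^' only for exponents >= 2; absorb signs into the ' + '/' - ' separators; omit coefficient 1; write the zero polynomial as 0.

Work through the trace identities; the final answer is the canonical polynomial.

use: trace(b^-1 a) = trace(a)*trace(b) - trace(a b) = x*y - z
apply: trace(b^-1 a b^-1) = trace(b^-1 a)*trace(b) - trace(b^-1 a b) = x*y^2 - y*z - x
trace(a^2) = trace(a)*trace(a) - trace(1) = x^2 - 2
use: trace(a^2 b) = trace(a)*trace(b a) - trace(b) = x*z - y
apply: trace(a b^-1 a) = trace(a^2)*trace(b) - trace(a^2 b) = x^2*y - x*z - y
apply: trace(a b a b) = trace(a b)*trace(a b) - trace(1)   [split at repeated a] = z^2 - 2
trace(a b^-1 a b) = trace(a b a)*trace(b) - trace(a b a b) = x*y*z - y^2 - z^2 + 2
apply: trace(b^-1 a b^-1 a) = trace(a b^-1 a)*trace(b) - trace(a b^-1 a b) = x^2*y^2 - 2*x*y*z + z^2 - 2
apply: trace(b^-1 a^-1 b^-1 a) = trace(b^-1 a b^-1)*trace(a) - trace(b^-1 a b^-1 a) = x*y*z - x^2 - z^2 + 2

x*y*z - x^2 - z^2 + 2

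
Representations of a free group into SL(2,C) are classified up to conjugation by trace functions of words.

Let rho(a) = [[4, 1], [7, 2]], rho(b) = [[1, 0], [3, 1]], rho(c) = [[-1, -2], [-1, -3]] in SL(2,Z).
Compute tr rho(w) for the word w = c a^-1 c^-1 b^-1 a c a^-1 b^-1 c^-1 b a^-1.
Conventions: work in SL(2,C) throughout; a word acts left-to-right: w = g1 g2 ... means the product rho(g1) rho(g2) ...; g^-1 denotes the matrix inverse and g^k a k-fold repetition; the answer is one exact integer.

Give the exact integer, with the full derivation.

884

rho(c) = [[-1, -2], [-1, -3]]
... * rho(a^-1) = [[2, -1], [-7, 4]]  ->  [[12, -7], [19, -11]]
... * rho(c^-1) = [[-3, 2], [1, -1]]  ->  [[-43, 31], [-68, 49]]
... * rho(b^-1) = [[1, 0], [-3, 1]]  ->  [[-136, 31], [-215, 49]]
... * rho(a) = [[4, 1], [7, 2]]  ->  [[-327, -74], [-517, -117]]
... * rho(c) = [[-1, -2], [-1, -3]]  ->  [[401, 876], [634, 1385]]
... * rho(a^-1) = [[2, -1], [-7, 4]]  ->  [[-5330, 3103], [-8427, 4906]]
... * rho(b^-1) = [[1, 0], [-3, 1]]  ->  [[-14639, 3103], [-23145, 4906]]
... * rho(c^-1) = [[-3, 2], [1, -1]]  ->  [[47020, -32381], [74341, -51196]]
... * rho(b) = [[1, 0], [3, 1]]  ->  [[-50123, -32381], [-79247, -51196]]
... * rho(a^-1) = [[2, -1], [-7, 4]]  ->  [[126421, -79401], [199878, -125537]]
tr = 126421 + -125537 = 884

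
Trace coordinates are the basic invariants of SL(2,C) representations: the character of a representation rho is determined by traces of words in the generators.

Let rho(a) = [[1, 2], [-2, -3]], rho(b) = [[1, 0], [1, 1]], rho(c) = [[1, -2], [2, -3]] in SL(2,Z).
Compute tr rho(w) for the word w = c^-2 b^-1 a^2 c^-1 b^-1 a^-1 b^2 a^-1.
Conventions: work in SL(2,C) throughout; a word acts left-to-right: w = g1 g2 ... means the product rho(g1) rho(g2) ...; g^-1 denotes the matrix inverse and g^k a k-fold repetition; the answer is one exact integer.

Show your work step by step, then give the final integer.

12222

rho(c^-1) = [[-3, 2], [-2, 1]]
... * rho(c^-1) = [[-3, 2], [-2, 1]]  ->  [[5, -4], [4, -3]]
... * rho(b^-1) = [[1, 0], [-1, 1]]  ->  [[9, -4], [7, -3]]
... * rho(a) = [[1, 2], [-2, -3]]  ->  [[17, 30], [13, 23]]
... * rho(a) = [[1, 2], [-2, -3]]  ->  [[-43, -56], [-33, -43]]
... * rho(c^-1) = [[-3, 2], [-2, 1]]  ->  [[241, -142], [185, -109]]
... * rho(b^-1) = [[1, 0], [-1, 1]]  ->  [[383, -142], [294, -109]]
... * rho(a^-1) = [[-3, -2], [2, 1]]  ->  [[-1433, -908], [-1100, -697]]
... * rho(b) = [[1, 0], [1, 1]]  ->  [[-2341, -908], [-1797, -697]]
... * rho(b) = [[1, 0], [1, 1]]  ->  [[-3249, -908], [-2494, -697]]
... * rho(a^-1) = [[-3, -2], [2, 1]]  ->  [[7931, 5590], [6088, 4291]]
tr = 7931 + 4291 = 12222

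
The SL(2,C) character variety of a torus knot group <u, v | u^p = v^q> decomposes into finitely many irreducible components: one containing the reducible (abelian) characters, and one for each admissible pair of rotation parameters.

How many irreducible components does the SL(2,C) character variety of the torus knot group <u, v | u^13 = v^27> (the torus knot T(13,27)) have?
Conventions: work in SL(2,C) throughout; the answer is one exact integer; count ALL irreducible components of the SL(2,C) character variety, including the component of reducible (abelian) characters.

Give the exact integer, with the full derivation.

157

Gamma = < u, v | u^13 = v^27 > (torus knot T(13,27)); the central element u^13 = v^27 acts as +I or -I in any irreducible SL(2,C) representation.
So on each irreducible component the traces are pinned: tr(u) = 2*cos(pi*alpha/13) with 1 <= alpha <= 12, tr(v) = 2*cos(pi*beta/27) with 1 <= beta <= 26.
Consistency of u^13 = (-1)^alpha I with v^27 = (-1)^beta I forces alpha = beta (mod 2).
Enumerate parity-matched pairs: 6*13 odd-odd plus 6*13 even-even gives 156.
That is 156 components of irreducible characters, and with the reducible (abelian) component the total is 157.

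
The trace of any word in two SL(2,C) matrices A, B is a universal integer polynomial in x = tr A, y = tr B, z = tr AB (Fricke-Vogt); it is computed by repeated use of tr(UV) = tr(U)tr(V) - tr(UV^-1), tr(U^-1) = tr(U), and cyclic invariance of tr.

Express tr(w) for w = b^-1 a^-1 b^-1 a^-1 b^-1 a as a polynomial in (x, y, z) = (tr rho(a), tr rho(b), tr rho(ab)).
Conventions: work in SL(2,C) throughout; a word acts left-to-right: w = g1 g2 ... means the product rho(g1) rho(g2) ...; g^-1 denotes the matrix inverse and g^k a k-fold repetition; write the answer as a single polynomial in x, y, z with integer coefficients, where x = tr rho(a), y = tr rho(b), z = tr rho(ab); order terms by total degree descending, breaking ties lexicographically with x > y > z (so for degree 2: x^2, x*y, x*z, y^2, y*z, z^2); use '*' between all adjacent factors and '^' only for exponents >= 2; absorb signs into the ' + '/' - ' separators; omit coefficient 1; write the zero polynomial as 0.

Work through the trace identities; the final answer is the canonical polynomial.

x*y*z^2 - x^2*z - z^3 - x*y + 3*z

tr(b^-1 a) = tr(a) tr(b) - tr(a b) = x*y - z
tr(b^-1 a b^-1) = tr(b^-1 a) tr(b) - tr(b^-1 a b) = x*y^2 - y*z - x
use: tr(a^2) = tr(a) tr(a) - tr(1) = x^2 - 2
apply: tr(a^2 b) = tr(a) tr(b a) - tr(b) = x*z - y
apply: tr(a b^-1 a) = tr(a^2) tr(b) - tr(a^2 b) = x^2*y - x*z - y
tr(a b a b) = tr(a b) tr(a b) - tr(1)   [split at repeated a] = z^2 - 2
apply: tr(a b^-1 a b) = tr(a b a) tr(b) - tr(a b a b) = x*y*z - y^2 - z^2 + 2
tr(b^-1 a b^-1 a) = tr(a b^-1 a) tr(b) - tr(a b^-1 a b) = x^2*y^2 - 2*x*y*z + z^2 - 2
apply: tr(b^-1 a b^-1 a^-1) = tr(b^-1 a b^-1) tr(a) - tr(b^-1 a b^-1 a) = x*y*z - x^2 - z^2 + 2
apply: tr(a^-1 b^-1 a b^-1 a^-1) = tr(b^-1 a b^-1 a^-1) tr(a) - tr(b^-1 a b^-1) = x^2*y*z - x^3 - x*y^2 - x*z^2 + y*z + 3*x
apply: tr(a b^2 a) = tr(b) tr(a^2 b) - tr(a^2) = x*y*z - x^2 - y^2 + 2
tr(a b^2 a b) = tr(b) tr(a b a b) - tr(a b a) = y*z^2 - x*z - y
apply: tr(b a b^-1 a b) = tr(a b^2 a) tr(b) - tr(a b^2 a b) = x*y^2*z - x^2*y - y^3 - y*z^2 + x*z + 3*y
use: tr(b a b) = tr(b) tr(a b) - tr(a) = y*z - x
use: tr(a b a b a) = tr(a) tr(b a b a) - tr(b a b) = x*z^2 - y*z - x
tr(a b a b a b) = tr(b a) tr(b a b a) - tr(b^-1 a^-1)   [split at repeated b] = z^3 - 3*z
apply: tr(b a b^-1 a b a) = tr(a b a b a) tr(b) - tr(a b a b a b) = x*y*z^2 - y^2*z - z^3 - x*y + 3*z
tr(a b^-1 a b a^-1 b) = tr(b a b^-1 a b) tr(a) - tr(b a b^-1 a b a) = x^2*y^2*z - x^3*y - x*y^3 - 2*x*y*z^2 + x^2*z + y^2*z + z^3 + 4*x*y - 3*z
tr(b a^-1 b^-1 a b^-1 a) = tr(a b^-1 a b a^-1) tr(b) - tr(a b^-1 a b a^-1 b) = -x^2*y^2*z + x^3*y + x*y^3 + 2*x*y*z^2 - x^2*z - y^2*z - z^3 - 3*x*y + 3*z
tr(a^-1 b^-1 a b^-1 a^-1 b) = tr(b a^-1 b^-1 a b^-1) tr(a) - tr(b a^-1 b^-1 a b^-1 a) = x^2*y^2*z - x^3*y - x*y^3 - 2*x*y*z^2 + x^2*z + y^2*z + z^3 + 4*x*y - 3*z
use: tr(b^-1 a^-1 b^-1 a^-1 b^-1 a) = tr(a^-1 b^-1 a b^-1 a^-1) tr(b) - tr(a^-1 b^-1 a b^-1 a^-1 b) = x*y*z^2 - x^2*z - z^3 - x*y + 3*z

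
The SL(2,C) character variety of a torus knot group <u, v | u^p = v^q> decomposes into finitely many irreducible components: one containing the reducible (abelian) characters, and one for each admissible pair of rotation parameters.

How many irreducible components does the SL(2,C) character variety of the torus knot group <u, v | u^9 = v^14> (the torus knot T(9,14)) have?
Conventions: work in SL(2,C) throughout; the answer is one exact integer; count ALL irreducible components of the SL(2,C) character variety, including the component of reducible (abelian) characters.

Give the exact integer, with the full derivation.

Gamma = < u, v | u^9 = v^14 > (torus knot T(9,14)); the central element u^9 = v^14 acts as +I or -I in any irreducible SL(2,C) representation.
On an irreducible component, tr(u) is locked at 2*cos(pi*alpha/9) for some alpha in 1..8, and tr(v) at 2*cos(pi*beta/14) for some beta in 1..13.
u^9 = (-1)^alpha I and v^14 = (-1)^beta I must agree, so alpha and beta have equal parity.
count pairs: odd alpha (4 choices) x odd beta (7), plus even alpha (4) x even beta (6): 4*7 + 4*6 = 52.
That is 52 components of irreducible characters, and with the reducible (abelian) component the total is 53.

53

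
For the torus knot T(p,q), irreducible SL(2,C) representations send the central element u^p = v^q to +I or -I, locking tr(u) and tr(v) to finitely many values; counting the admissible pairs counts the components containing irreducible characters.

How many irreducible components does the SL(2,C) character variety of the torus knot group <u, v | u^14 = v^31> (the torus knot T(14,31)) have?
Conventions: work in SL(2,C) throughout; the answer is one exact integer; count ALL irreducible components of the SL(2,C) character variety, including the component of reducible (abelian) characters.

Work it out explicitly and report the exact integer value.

196

In the torus knot group T(14,31), u^14 = v^31 is central, so an irreducible representation sends it to +I or -I (Schur).
So on each irreducible component the traces are pinned: tr(u) = 2*cos(pi*alpha/14) with 1 <= alpha <= 13, tr(v) = 2*cos(pi*beta/31) with 1 <= beta <= 30.
The two central values (-1)^alpha I and (-1)^beta I must be the same matrix, so alpha and beta share a parity.
count pairs: odd alpha (7 choices) x odd beta (15), plus even alpha (6) x even beta (15): 7*15 + 6*15 = 195.
That is 195 components of irreducible characters, and with the reducible (abelian) component the total is 196.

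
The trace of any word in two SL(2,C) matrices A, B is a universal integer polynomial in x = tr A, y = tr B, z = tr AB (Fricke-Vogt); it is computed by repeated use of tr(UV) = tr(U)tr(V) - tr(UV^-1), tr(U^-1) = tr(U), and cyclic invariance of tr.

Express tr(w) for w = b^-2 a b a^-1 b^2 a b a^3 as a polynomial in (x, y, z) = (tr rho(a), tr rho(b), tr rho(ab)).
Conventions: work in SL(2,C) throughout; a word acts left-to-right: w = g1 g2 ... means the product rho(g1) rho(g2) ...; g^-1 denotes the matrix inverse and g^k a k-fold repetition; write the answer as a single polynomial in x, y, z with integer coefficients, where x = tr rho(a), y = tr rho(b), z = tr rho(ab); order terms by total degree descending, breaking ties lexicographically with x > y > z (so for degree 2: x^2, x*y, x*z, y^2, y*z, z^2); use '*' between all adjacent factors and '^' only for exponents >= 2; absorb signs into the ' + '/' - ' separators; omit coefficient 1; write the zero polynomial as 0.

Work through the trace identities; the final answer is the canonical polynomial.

x^4*y^4*z^2 - x^5*y^3*z - x^3*y^5*z - 2*x^3*y^3*z^3 + x^2*y^2*z^4 + x^5*y*z + 5*x^3*y^3*z + x^3*y*z^3 + x*y^5*z + 2*x*y^3*z^3 + x^4*y^2 + x^2*y^4 - 2*x^2*y^2*z^2 - y^4*z^2 - y^2*z^4 - 5*x^3*y*z - 6*x*y^3*z - 2*x*y*z^3 - x^4 - 5*x^2*y^2 + 4*y^2*z^2 + 6*x*y*z + 4*x^2 + y^2 - 2

trace(b a b a) = trace(a b) * trace(a b) - trace(1) = z^2 - 2
trace(b a b) = trace(b) * trace(a b) - trace(a) = y*z - x
trace(a b a^2 b) = trace(a) * trace(b a b a) - trace(b a b) = x*z^2 - y*z - x
trace(b a^2) = trace(a) * trace(b a) - trace(b) = x*z - y
trace(a b a^2) = trace(a) * trace(b a^2) - trace(b a) = x^2*z - x*y - z
next, trace(b^2 a b a^2) = trace(b) * trace(a b a^2 b) - trace(a b a^2) = x*y*z^2 - x^2*z - y^2*z + z
trace(b^2 a b a) = trace(b) * trace(a b a b) - trace(a b a) = y*z^2 - x*z - y
trace(a b^2 a b a^2) = trace(a) * trace(b^2 a b a^2) - trace(b^2 a b a) = x^2*y*z^2 - x^3*z - x*y^2*z - y*z^2 + 2*x*z + y
next, trace(b a b a^4 b) = trace(a) * trace(a b^2 a b a^2) - trace(a b^2 a b a) = x^3*y*z^2 - x^4*z - x^2*y^2*z - 2*x*y*z^2 + 3*x^2*z + y^2*z + x*y - z
trace(b a b a^3) = trace(a) * trace(a b a b a) - trace(a b a b) = x^2*z^2 - x*y*z - x^2 - z^2 + 2
and trace(b a b a^4) = trace(a) * trace(b a b a^3) - trace(b a b a^2) = x^3*z^2 - x^2*y*z - x^3 - 2*x*z^2 + y*z + 3*x
trace(a b^3 a b a^3) = trace(b) * trace(b a b a^4 b) - trace(b a b a^4) = x^3*y^2*z^2 - x^4*y*z - x^2*y^3*z - x^3*z^2 - 2*x*y^2*z^2 + 4*x^2*y*z + y^3*z + x^3 + x*y^2 + 2*x*z^2 - 2*y*z - 3*x
trace(b a b a b a) = trace(b a) * trace(b a b a) - trace(b^-1 a^-1) = z^3 - 3*z
next, trace(b a b a b a^2) = trace(a) * trace(b a b a b a) - trace(b a b a b) = x*z^3 - y*z^2 - 2*x*z + y
trace(a b a^3 b a b) = trace(a) * trace(b a b a b a^2) - trace(b a b a b a) = x^2*z^3 - x*y*z^2 - 2*x^2*z - z^3 + x*y + 3*z
trace(a^2) = trace(a) * trace(a) - trace(1) = x^2 - 2
trace(a^3) = trace(a) * trace(a^2) - trace(a) = x^3 - 3*x
next, trace(b a^3 b) = trace(b) * trace(a^3 b) - trace(a^3) = x^2*y*z - x^3 - x*y^2 - y*z + 3*x
trace(a b a^3 b a) = trace(a) * trace(b a^3 b a) - trace(b a^3 b) = x^3*z^2 - 2*x^2*y*z + x*y^2 - x*z^2 + y*z - x
trace(a b a^3 b a b^2) = trace(b) * trace(a b a^3 b a b) - trace(a b a^3 b a) = x^2*y*z^3 - x^3*z^2 - x*y^2*z^2 - y*z^3 + x*z^2 + 2*y*z + x
and trace(a b^3 a b a^3 b) = trace(b) * trace(a b a^3 b a b^2) - trace(a b a^3 b a b) = x^2*y^2*z^3 - x^3*y*z^2 - x*y^3*z^2 - x^2*z^3 - y^2*z^3 + 2*x*y*z^2 + 2*x^2*z + 2*y^2*z + z^3 - 3*z
next, trace(b^2 a b a^3 b^-1 a b) = trace(a b^3 a b a^3) * trace(b) - trace(a b^3 a b a^3 b) = x^3*y^3*z^2 - x^4*y^2*z - x^2*y^4*z - x^2*y^2*z^3 - x*y^3*z^2 + 4*x^2*y^2*z + x^2*z^3 + y^4*z + y^2*z^3 + x^3*y + x*y^3 - 2*x^2*z - 4*y^2*z - z^3 - 3*x*y + 3*z
next, trace(b^2) = trace(b) * trace(b) - trace(1) = y^2 - 2
next, trace(b a^2 b) = trace(a) * trace(b^2 a) - trace(b^2) = x*y*z - x^2 - y^2 + 2
trace(a b a^2 b a) = trace(a) * trace(b a^2 b a) - trace(b a^2 b) = x^2*z^2 - 2*x*y*z + y^2 - 2
trace(a b a b^2 a b a) = trace(b) * trace(a b a^2 b a b) - trace(a b a^2 b a) = x*y*z^3 - x^2*z^2 - y^2*z^2 + 2
trace(a b a b^2 a b a^3) = trace(a) * trace(a b a b^2 a b a^2) - trace(a b a b^2 a b a) = x^3*y*z^3 - x^4*z^2 - x^2*y^2*z^2 - 2*x*y*z^3 + 2*x^2*z^2 + y^2*z^2 + 2*x*y*z + x^2 - 2
trace(b a b a b a b a) = trace(b a b a) * trace(b a b a) - trace(1) = z^4 - 4*z^2 + 2
next, trace(b a b a b a b) = trace(b) * trace(a b a b a b) - trace(a b a b a) = y*z^3 - x*z^2 - 2*y*z + x
trace(a b a b a b a b a) = trace(a) * trace(b a b a b a b a) - trace(b a b a b a b) = x*z^4 - y*z^3 - 3*x*z^2 + 2*y*z + x
trace(a b a^3 b a b a b) = trace(a) * trace(a b a b a b a b a) - trace(a b a b a b a b) = x^2*z^4 - x*y*z^3 - 3*x^2*z^2 - z^4 + 2*x*y*z + x^2 + 4*z^2 - 2
trace(b a^2 b a b) = trace(b) * trace(a^2 b a b) - trace(a^2 b a) = x*y*z^2 - x^2*z - y^2*z + z
trace(a b a b a^2 b a) = trace(a) * trace(b a^2 b a b a) - trace(b a^2 b a b) = x^2*z^3 - 2*x*y*z^2 - x^2*z + y^2*z + x*y - z
next, trace(a b a^3 b a b a) = trace(a) * trace(a b a b a^2 b a) - trace(a b a b a^2 b) = x^3*z^3 - 2*x^2*y*z^2 - x^3*z + x*y^2*z - x*z^3 + x^2*y + y*z^2 + x*z - y
trace(a b a b^2 a b a^3 b) = trace(b) * trace(a b a^3 b a b a b) - trace(a b a^3 b a b a) = x^2*y*z^4 - x^3*z^3 - x*y^2*z^3 - x^2*y*z^2 - y*z^4 + x^3*z + x*y^2*z + x*z^3 + 3*y*z^2 - x*z - y
trace(b^2 a b a^3 b^-1 a b a) = trace(a b a b^2 a b a^3) * trace(b) - trace(a b a b^2 a b a^3 b) = x^3*y^2*z^3 - x^4*y*z^2 - x^2*y^3*z^2 - x^2*y*z^4 + x^3*z^3 - x*y^2*z^3 + 3*x^2*y*z^2 + y^3*z^2 + y*z^4 - x^3*z + x*y^2*z - x*z^3 + x^2*y - 3*y*z^2 + x*z - y
trace(b^-1 a b a^-1 b^2 a b a^3) = trace(b^2 a b a^3 b^-1 a b) * trace(a) - trace(b^2 a b a^3 b^-1 a b a) = x^4*y^3*z^2 - x^5*y^2*z - x^3*y^4*z - 2*x^3*y^2*z^3 + x^4*y*z^2 + x^2*y*z^4 + 4*x^3*y^2*z + x*y^4*z + 2*x*y^2*z^3 + x^4*y + x^2*y^3 - 3*x^2*y*z^2 - y^3*z^2 - y*z^4 - x^3*z - 5*x*y^2*z - 4*x^2*y + 3*y*z^2 + 2*x*z + y
and trace(a b a^-1 b^2 a b a^3) = trace(b^2 a b a^4 b) * trace(a) - trace(b^2 a b a^4 b a) = x^4*y^2*z^2 - x^5*y*z - x^3*y^3*z - x^3*y*z^3 - x^2*y^2*z^2 + 4*x^3*y*z + x*y^3*z + 2*x*y*z^3 + x^4 + x^2*y^2 - y^2*z^2 - 4*x*y*z - 4*x^2 + 2
trace(b^-2 a b a^-1 b^2 a b a^3) = trace(b^-1 a b a^-1 b^2 a b a^3) * trace(b) - trace(b^-1 a b a^-1 b^2 a b a^3 b) = x^4*y^4*z^2 - x^5*y^3*z - x^3*y^5*z - 2*x^3*y^3*z^3 + x^2*y^2*z^4 + x^5*y*z + 5*x^3*y^3*z + x^3*y*z^3 + x*y^5*z + 2*x*y^3*z^3 + x^4*y^2 + x^2*y^4 - 2*x^2*y^2*z^2 - y^4*z^2 - y^2*z^4 - 5*x^3*y*z - 6*x*y^3*z - 2*x*y*z^3 - x^4 - 5*x^2*y^2 + 4*y^2*z^2 + 6*x*y*z + 4*x^2 + y^2 - 2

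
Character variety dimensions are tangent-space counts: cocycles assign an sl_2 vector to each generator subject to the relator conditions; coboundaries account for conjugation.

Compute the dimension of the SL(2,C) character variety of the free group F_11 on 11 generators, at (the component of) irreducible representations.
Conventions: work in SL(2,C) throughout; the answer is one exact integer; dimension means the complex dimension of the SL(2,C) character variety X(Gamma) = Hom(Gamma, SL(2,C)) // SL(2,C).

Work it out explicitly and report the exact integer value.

30

The free group F_11: 11 generators, no relators.
Z^1(Gamma, Ad rho) = (sl_2)^11: a cocycle is a free choice of one sl_2 vector per generator, so dim Z^1 = 3*11 = 33.
Irreducibility makes the coboundary map sl_2 -> Z^1 injective (trivial centralizer), so dim B^1 = 3.
dim H^1 = 33 - 3 = 30, which is dim X.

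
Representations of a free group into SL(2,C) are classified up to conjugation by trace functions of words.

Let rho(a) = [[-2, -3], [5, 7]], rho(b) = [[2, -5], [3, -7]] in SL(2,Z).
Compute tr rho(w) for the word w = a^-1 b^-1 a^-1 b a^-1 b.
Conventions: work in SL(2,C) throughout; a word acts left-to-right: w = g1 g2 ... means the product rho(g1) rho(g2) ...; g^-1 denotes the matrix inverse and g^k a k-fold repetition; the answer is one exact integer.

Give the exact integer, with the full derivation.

rho(a^-1) = [[7, 3], [-5, -2]]
... * rho(b^-1) = [[-7, 5], [-3, 2]]  ->  [[-58, 41], [41, -29]]
... * rho(a^-1) = [[7, 3], [-5, -2]]  ->  [[-611, -256], [432, 181]]
... * rho(b) = [[2, -5], [3, -7]]  ->  [[-1990, 4847], [1407, -3427]]
... * rho(a^-1) = [[7, 3], [-5, -2]]  ->  [[-38165, -15664], [26984, 11075]]
... * rho(b) = [[2, -5], [3, -7]]  ->  [[-123322, 300473], [87193, -212445]]
tr = -123322 + -212445 = -335767

-335767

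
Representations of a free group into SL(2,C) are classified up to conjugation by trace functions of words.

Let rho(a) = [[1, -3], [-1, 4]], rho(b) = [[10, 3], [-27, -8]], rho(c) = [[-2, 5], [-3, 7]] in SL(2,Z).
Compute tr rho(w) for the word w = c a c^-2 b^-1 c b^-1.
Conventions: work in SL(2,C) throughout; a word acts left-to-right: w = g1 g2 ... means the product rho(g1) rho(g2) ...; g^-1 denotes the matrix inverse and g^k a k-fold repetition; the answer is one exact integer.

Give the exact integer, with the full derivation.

-1478410

rho(c) = [[-2, 5], [-3, 7]]
... * rho(a) = [[1, -3], [-1, 4]]  ->  [[-7, 26], [-10, 37]]
... * rho(c^-1) = [[7, -5], [3, -2]]  ->  [[29, -17], [41, -24]]
... * rho(c^-1) = [[7, -5], [3, -2]]  ->  [[152, -111], [215, -157]]
... * rho(b^-1) = [[-8, -3], [27, 10]]  ->  [[-4213, -1566], [-5959, -2215]]
... * rho(c) = [[-2, 5], [-3, 7]]  ->  [[13124, -32027], [18563, -45300]]
... * rho(b^-1) = [[-8, -3], [27, 10]]  ->  [[-969721, -359642], [-1371604, -508689]]
tr = -969721 + -508689 = -1478410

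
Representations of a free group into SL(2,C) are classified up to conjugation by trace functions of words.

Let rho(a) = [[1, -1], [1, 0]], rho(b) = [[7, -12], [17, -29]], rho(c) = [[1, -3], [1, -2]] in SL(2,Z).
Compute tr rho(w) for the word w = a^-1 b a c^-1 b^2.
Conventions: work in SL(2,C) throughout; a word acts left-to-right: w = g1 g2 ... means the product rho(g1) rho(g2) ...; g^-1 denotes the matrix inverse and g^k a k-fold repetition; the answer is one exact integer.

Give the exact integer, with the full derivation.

56

rho(a^-1) = [[0, 1], [-1, 1]]
... * rho(b) = [[7, -12], [17, -29]]  ->  [[17, -29], [10, -17]]
... * rho(a) = [[1, -1], [1, 0]]  ->  [[-12, -17], [-7, -10]]
... * rho(c^-1) = [[-2, 3], [-1, 1]]  ->  [[41, -53], [24, -31]]
... * rho(b) = [[7, -12], [17, -29]]  ->  [[-614, 1045], [-359, 611]]
... * rho(b) = [[7, -12], [17, -29]]  ->  [[13467, -22937], [7874, -13411]]
tr = 13467 + -13411 = 56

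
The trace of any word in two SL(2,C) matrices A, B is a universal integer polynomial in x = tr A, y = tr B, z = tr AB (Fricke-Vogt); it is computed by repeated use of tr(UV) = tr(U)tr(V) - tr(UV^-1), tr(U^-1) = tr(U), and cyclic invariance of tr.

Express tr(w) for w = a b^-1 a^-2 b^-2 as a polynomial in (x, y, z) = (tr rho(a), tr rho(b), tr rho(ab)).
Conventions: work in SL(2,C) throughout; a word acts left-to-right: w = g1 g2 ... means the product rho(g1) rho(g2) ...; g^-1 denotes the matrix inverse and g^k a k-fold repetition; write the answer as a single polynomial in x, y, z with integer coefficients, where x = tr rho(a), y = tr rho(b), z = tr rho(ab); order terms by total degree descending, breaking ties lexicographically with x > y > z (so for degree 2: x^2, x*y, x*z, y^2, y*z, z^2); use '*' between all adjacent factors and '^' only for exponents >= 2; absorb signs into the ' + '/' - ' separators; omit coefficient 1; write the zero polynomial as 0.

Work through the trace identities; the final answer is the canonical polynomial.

tr(b^-1 a) = tr(a) tr(b) - tr(a b) = x*y - z
tr(a b^-2) = tr(b^-1 a) tr(b) - tr(b^-1 a b) = x*y^2 - y*z - x
tr(b^-2 a b^-1) = tr(a b^-2) tr(b) - tr(a b^-1) = x*y^3 - y^2*z - 2*x*y + z
tr(a^2) = tr(a) tr(a) - tr(1) = x^2 - 2
tr(a^2 b) = tr(a) tr(b a) - tr(b) = x*z - y
tr(a b^-1 a) = tr(a^2) tr(b) - tr(a^2 b) = x^2*y - x*z - y
tr(a b a b) = tr(a b) tr(a b) - tr(1)   [split at repeated a] = z^2 - 2
tr(a b^-1 a b) = tr(a b a) tr(b) - tr(a b a b) = x*y*z - y^2 - z^2 + 2
tr(b^-1 a b^-1 a) = tr(a b^-1 a) tr(b) - tr(a b^-1 a b) = x^2*y^2 - 2*x*y*z + z^2 - 2
tr(b^-2 a b^-1 a) = tr(b^-1 a b^-1 a) tr(b) - tr(b^-1 a b^-1 a b) = x^2*y^3 - 2*x*y^2*z - x^2*y + y*z^2 + x*z - y
tr(b^-2 a b^-1 a^-1) = tr(b^-2 a b^-1) tr(a) - tr(b^-2 a b^-1 a) = x*y^2*z - x^2*y - y*z^2 + y
tr(a b^-1 a^-2 b^-2) = tr(b^-2 a b^-1 a^-1) tr(a) - tr(b^-2 a b^-1) = x^2*y^2*z - x^3*y - x*y^3 - x*y*z^2 + y^2*z + 3*x*y - z

x^2*y^2*z - x^3*y - x*y^3 - x*y*z^2 + y^2*z + 3*x*y - z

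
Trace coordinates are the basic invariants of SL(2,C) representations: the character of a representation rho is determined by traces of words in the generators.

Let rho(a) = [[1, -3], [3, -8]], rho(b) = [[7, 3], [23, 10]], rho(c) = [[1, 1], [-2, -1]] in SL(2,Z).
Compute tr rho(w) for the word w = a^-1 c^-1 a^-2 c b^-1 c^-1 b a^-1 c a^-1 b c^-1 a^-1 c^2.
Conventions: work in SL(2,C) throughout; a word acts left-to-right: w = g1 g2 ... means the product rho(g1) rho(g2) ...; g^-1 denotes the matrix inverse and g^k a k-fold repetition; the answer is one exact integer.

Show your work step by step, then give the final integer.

260916460

rho(a^-1) = [[-8, 3], [-3, 1]]
... * rho(c^-1) = [[-1, -1], [2, 1]]  ->  [[14, 11], [5, 4]]
... * rho(a^-1) = [[-8, 3], [-3, 1]]  ->  [[-145, 53], [-52, 19]]
... * rho(a^-1) = [[-8, 3], [-3, 1]]  ->  [[1001, -382], [359, -137]]
... * rho(c) = [[1, 1], [-2, -1]]  ->  [[1765, 1383], [633, 496]]
... * rho(b^-1) = [[10, -3], [-23, 7]]  ->  [[-14159, 4386], [-5078, 1573]]
... * rho(c^-1) = [[-1, -1], [2, 1]]  ->  [[22931, 18545], [8224, 6651]]
... * rho(b) = [[7, 3], [23, 10]]  ->  [[587052, 254243], [210541, 91182]]
... * rho(a^-1) = [[-8, 3], [-3, 1]]  ->  [[-5459145, 2015399], [-1957874, 722805]]
... * rho(c) = [[1, 1], [-2, -1]]  ->  [[-9489943, -7474544], [-3403484, -2680679]]
... * rho(a^-1) = [[-8, 3], [-3, 1]]  ->  [[98343176, -35944373], [35269909, -12891131]]
... * rho(b) = [[7, 3], [23, 10]]  ->  [[-138318347, -64414202], [-49606650, -23101583]]
... * rho(c^-1) = [[-1, -1], [2, 1]]  ->  [[9489943, 73904145], [3403484, 26505067]]
... * rho(a^-1) = [[-8, 3], [-3, 1]]  ->  [[-297631979, 102373974], [-106743073, 36715519]]
... * rho(c) = [[1, 1], [-2, -1]]  ->  [[-502379927, -400005953], [-180174111, -143458592]]
... * rho(c) = [[1, 1], [-2, -1]]  ->  [[297631979, -102373974], [106743073, -36715519]]
tr = 297631979 + -36715519 = 260916460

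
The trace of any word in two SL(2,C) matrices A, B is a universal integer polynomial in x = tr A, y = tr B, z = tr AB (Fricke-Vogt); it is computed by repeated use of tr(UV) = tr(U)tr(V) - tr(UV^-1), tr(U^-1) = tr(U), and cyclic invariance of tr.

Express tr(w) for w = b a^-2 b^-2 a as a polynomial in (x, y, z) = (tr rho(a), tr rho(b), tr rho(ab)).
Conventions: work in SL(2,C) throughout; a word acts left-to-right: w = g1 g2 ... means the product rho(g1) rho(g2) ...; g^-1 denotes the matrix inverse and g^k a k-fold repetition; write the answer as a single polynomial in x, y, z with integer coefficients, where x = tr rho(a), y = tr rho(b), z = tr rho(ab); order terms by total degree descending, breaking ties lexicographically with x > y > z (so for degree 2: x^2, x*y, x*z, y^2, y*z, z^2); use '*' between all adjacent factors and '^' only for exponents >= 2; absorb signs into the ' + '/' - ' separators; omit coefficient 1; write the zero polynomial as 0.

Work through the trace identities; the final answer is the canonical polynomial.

tr(b^-1 a) = tr(a) tr(b) - tr(a b) = x*y - z
tr(a b a) = tr(a) tr(b a) - tr(b) = x*z - y
tr(a b a b) = tr(a b) tr(a b) - tr(1) = z^2 - 2
tr(a b a b^-1) = tr(a b a) tr(b) - tr(a b a b) = x*y*z - y^2 - z^2 + 2
tr(b^-2 a b a) = tr(a b a b^-1) tr(b) - tr(a b a) = x*y^2*z - y^3 - y*z^2 - x*z + 3*y
tr(b^-2 a b a^-1) = tr(b^-2 a b) tr(a) - tr(b^-2 a b a) = -x*y^2*z + x^2*y + y^3 + y*z^2 - 3*y
tr(b a^-2 b^-2 a) = tr(b^-2 a b a^-1) tr(a) - tr(b^-2 a b) = -x^2*y^2*z + x^3*y + x*y^3 + x*y*z^2 - 4*x*y + z

-x^2*y^2*z + x^3*y + x*y^3 + x*y*z^2 - 4*x*y + z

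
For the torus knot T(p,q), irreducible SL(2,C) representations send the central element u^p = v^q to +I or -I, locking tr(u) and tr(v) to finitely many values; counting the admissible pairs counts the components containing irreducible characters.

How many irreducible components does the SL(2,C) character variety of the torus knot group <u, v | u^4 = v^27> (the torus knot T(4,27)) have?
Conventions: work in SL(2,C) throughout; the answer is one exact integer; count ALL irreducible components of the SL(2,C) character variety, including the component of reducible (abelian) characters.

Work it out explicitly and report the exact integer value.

40

For T(4,27): irreducibility forces the central element u^4 = v^27 to one of +I, -I.
On an irreducible component, tr(u) is locked at 2*cos(pi*alpha/4) for some alpha in 1..3, and tr(v) at 2*cos(pi*beta/27) for some beta in 1..26.
The two central values (-1)^alpha I and (-1)^beta I must be the same matrix, so alpha and beta share a parity.
Counting: 2 odd alphas x 13 odd betas + 1 even alphas x 13 even betas = 26 + 13 = 39.
Total: 39 irreducible-character components + 1 reducible (abelian) component = 40.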